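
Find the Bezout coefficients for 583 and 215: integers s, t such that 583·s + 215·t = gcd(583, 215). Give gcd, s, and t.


Euclidean algorithm on (583, 215) — divide until remainder is 0:
  583 = 2 · 215 + 153
  215 = 1 · 153 + 62
  153 = 2 · 62 + 29
  62 = 2 · 29 + 4
  29 = 7 · 4 + 1
  4 = 4 · 1 + 0
gcd(583, 215) = 1.
Track Bezout coefficients alongside the remainders: start with r₀ = 583 = a·1 + b·0 (s = 1, t = 0) and r₁ = 215 = a·0 + b·1 (s = 0, t = 1); each new remainder r_{k+1} = r_{k-1} − q_k·r_k inherits s_{k+1} = s_{k-1} − q_k·s_k, t_{k+1} = t_{k-1} − q_k·t_k, so r_k = a·s_k + b·t_k at every step:
  q = 2: r = 153, s = 1 − 2·0 = 1, t = 0 − 2·1 = -2  (check: 583·1 + 215·(-2) = 153)
  q = 1: r = 62, s = 0 − 1·1 = -1, t = 1 − 1·(-2) = 3  (check: 583·(-1) + 215·3 = 62)
  q = 2: r = 29, s = 1 − 2·(-1) = 3, t = -2 − 2·3 = -8  (check: 583·3 + 215·(-8) = 29)
  q = 2: r = 4, s = -1 − 2·3 = -7, t = 3 − 2·(-8) = 19  (check: 583·(-7) + 215·19 = 4)
  q = 7: r = 1, s = 3 − 7·(-7) = 52, t = -8 − 7·19 = -141  (check: 583·52 + 215·(-141) = 1)
The row with r = 1 (the gcd) gives the Bezout coefficients s = 52, t = -141.
Result: 583 · (52) + 215 · (-141) = 1.

gcd(583, 215) = 1; s = 52, t = -141 (check: 583·52 + 215·(-141) = 1).


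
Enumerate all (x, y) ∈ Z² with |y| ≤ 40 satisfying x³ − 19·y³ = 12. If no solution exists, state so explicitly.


The equation is x³ - 19y³ = 12. For fixed y, x³ = 19·y³ + 12, so a solution requires the RHS to be a perfect cube.
Strategy: iterate y from -40 to 40, compute RHS = 19·y³ + 12, and check whether it is a (positive or negative) perfect cube.
Check small values of y:
  y = 0: RHS = 12 is not a perfect cube.
  y = 1: RHS = 31 is not a perfect cube.
  y = -1: RHS = -7 is not a perfect cube.
  y = 2: RHS = 164 is not a perfect cube.
  y = -2: RHS = -140 is not a perfect cube.
  y = 3: RHS = 525 is not a perfect cube.
  y = -3: RHS = -501 is not a perfect cube.
Continuing the search up to |y| = 40 finds no solutions either.
No (x, y) in the scanned range satisfies the equation.

No integer solutions with |y| ≤ 40.


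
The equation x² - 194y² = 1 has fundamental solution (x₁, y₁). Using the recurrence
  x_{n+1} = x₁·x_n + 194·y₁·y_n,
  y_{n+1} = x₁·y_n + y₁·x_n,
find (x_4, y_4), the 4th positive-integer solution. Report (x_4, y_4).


Step 1: Find the fundamental solution (x₁, y₁) of x² - 194y² = 1.
  Expand √194 as a continued fraction. a₀ = ⌊√194⌋ = 13; iterate m_{k+1} = d_k·a_k − m_k, d_{k+1} = (194 − m_{k+1}²)/d_k, a_{k+1} = ⌊(a₀ + m_{k+1})/d_{k+1}⌋ (starting m₀ = 0, d₀ = 1), with convergents p_k = a_k·p_{k-1} + p_{k-2}, q_k = a_k·q_{k-1} + q_{k-2} (p₋₁ = 1, q₋₁ = 0):
  k = 0: a₀ = 13; p₀/q₀ = 13/1; p₀² − 194·q₀² = 169 − 194 = -25.
  k = 1: m = 13, d = 25, a = ⌊(13 + 13)/25⌋ = 1; p/q = (1·13 + 1)/(1·1 + 0) = 14/1; p² − 194·q² = 196 − 194 = 2.
  k = 2: m = 12, d = 2, a = ⌊(13 + 12)/2⌋ = 12; p/q = (12·14 + 13)/(12·1 + 1) = 181/13; p² − 194·q² = 32761 − 32786 = -25.
  k = 3: m = 12, d = 25, a = ⌊(13 + 12)/25⌋ = 1; p/q = (1·181 + 14)/(1·13 + 1) = 195/14; p² − 194·q² = 38025 − 38024 = 1.
  The first convergent with p² − 194·q² = 1 gives the fundamental solution (x₁, y₁) = (195, 14).
Step 2: Apply the recurrence (x_{n+1}, y_{n+1}) = (x₁x_n + 194y₁y_n, x₁y_n + y₁x_n) repeatedly.
  From (x_1, y_1) = (195, 14): x_2 = 195·195 + 194·14·14 = 76049; y_2 = 195·14 + 14·195 = 5460.
  From (x_2, y_2) = (76049, 5460): x_3 = 195·76049 + 194·14·5460 = 29658915; y_3 = 195·5460 + 14·76049 = 2129386.
  From (x_3, y_3) = (29658915, 2129386): x_4 = 195·29658915 + 194·14·2129386 = 11566900801; y_4 = 195·2129386 + 14·29658915 = 830455080.
Step 3: Verify x_4² - 194·y_4² = 133793194140174441601 - 133793194140174441600 = 1 (should be 1). ✓

(x_1, y_1) = (195, 14); (x_4, y_4) = (11566900801, 830455080).


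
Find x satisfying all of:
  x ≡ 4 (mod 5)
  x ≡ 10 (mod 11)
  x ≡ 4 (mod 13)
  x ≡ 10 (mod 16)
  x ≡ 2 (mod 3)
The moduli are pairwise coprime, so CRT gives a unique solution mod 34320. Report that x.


Product of moduli M = 5 · 11 · 13 · 16 · 3 = 34320.
Merge one congruence at a time:
  Start: x ≡ 4 (mod 5).
  Combine with x ≡ 10 (mod 11); new modulus lcm = 55.
    Write x = 4 + 5·t and substitute into x ≡ 10 (mod 11): 5·t ≡ 10 − 4 = 6 (mod 11).
    The inverse of 5 mod 11 is 9 (since 5·9 = 45 = 4·11 + 1), so t ≡ 9·6 = 54 ≡ 10 (mod 11).
    Then x = 4 + 5·10 = 54, valid modulo lcm(5, 11) = 55: x ≡ 54 (mod 55).
  Combine with x ≡ 4 (mod 13); new modulus lcm = 715.
    Write x = 54 + 55·t and substitute into x ≡ 4 (mod 13): 55·t ≡ 4 − 54 = -50 (mod 13).
    Reduce coefficients mod 13: 3·t ≡ 2 (mod 13).
    The inverse of 3 mod 13 is 9 (since 3·9 = 27 = 2·13 + 1), so t ≡ 9·2 = 18 ≡ 5 (mod 13).
    Then x = 54 + 55·5 = 329, valid modulo lcm(55, 13) = 715: x ≡ 329 (mod 715).
  Combine with x ≡ 10 (mod 16); new modulus lcm = 11440.
    Write x = 329 + 715·t and substitute into x ≡ 10 (mod 16): 715·t ≡ 10 − 329 = -319 (mod 16).
    Reduce coefficients mod 16: 11·t ≡ 1 (mod 16).
    The inverse of 11 mod 16 is 3 (since 11·3 = 33 = 2·16 + 1), so t ≡ 3·1 = 3 ≡ 3 (mod 16).
    Then x = 329 + 715·3 = 2474, valid modulo lcm(715, 16) = 11440: x ≡ 2474 (mod 11440).
  Combine with x ≡ 2 (mod 3); new modulus lcm = 34320.
    Write x = 2474 + 11440·t and substitute into x ≡ 2 (mod 3): 11440·t ≡ 2 − 2474 = -2472 (mod 3).
    Reduce coefficients mod 3: 1·t ≡ 0 (mod 3).
    So t ≡ 0 (mod 3).
    Then x = 2474 + 11440·0 = 2474, valid modulo lcm(11440, 3) = 34320: x ≡ 2474 (mod 34320).
Verify against each original: 2474 mod 5 = 4, 2474 mod 11 = 10, 2474 mod 13 = 4, 2474 mod 16 = 10, 2474 mod 3 = 2.

x ≡ 2474 (mod 34320).


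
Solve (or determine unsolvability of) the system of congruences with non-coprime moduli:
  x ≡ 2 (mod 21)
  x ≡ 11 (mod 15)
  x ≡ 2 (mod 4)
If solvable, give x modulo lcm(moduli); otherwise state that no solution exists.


Moduli 21, 15, 4 are not pairwise coprime, so CRT works modulo lcm(m_i) when all pairwise compatibility conditions hold.
Pairwise compatibility: gcd(m_i, m_j) must divide a_i - a_j for every pair.
Merge one congruence at a time:
  Start: x ≡ 2 (mod 21).
  Combine with x ≡ 11 (mod 15): gcd(21, 15) = 3; 11 - 2 = 9, which IS divisible by 3, so compatible.
    Write x = 2 + 21·t and substitute into x ≡ 11 (mod 15): 21·t ≡ 11 − 2 = 9 (mod 15).
    Divide the congruence (and modulus) by g = 3: 7·t ≡ 3 (mod 5).
    Reduce coefficients mod 5: 2·t ≡ 3 (mod 5).
    The inverse of 2 mod 5 is 3 (since 2·3 = 6 = 1·5 + 1), so t ≡ 3·3 = 9 ≡ 4 (mod 5).
    Then x = 2 + 21·4 = 86, valid modulo lcm(21, 15) = 105: x ≡ 86 (mod 105).
  Combine with x ≡ 2 (mod 4): gcd(105, 4) = 1; 2 - 86 = -84, which IS divisible by 1, so compatible.
    Write x = 86 + 105·t and substitute into x ≡ 2 (mod 4): 105·t ≡ 2 − 86 = -84 (mod 4).
    Reduce coefficients mod 4: 1·t ≡ 0 (mod 4).
    So t ≡ 0 (mod 4).
    Then x = 86 + 105·0 = 86, valid modulo lcm(105, 4) = 420: x ≡ 86 (mod 420).
Verify: 86 mod 21 = 2, 86 mod 15 = 11, 86 mod 4 = 2.

x ≡ 86 (mod 420).


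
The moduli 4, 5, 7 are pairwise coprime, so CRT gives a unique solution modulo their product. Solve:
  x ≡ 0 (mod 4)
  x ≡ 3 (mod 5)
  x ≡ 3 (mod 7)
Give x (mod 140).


Moduli 4, 5, 7 are pairwise coprime; by CRT there is a unique solution modulo M = 4 · 5 · 7 = 140.
Solve pairwise, accumulating the modulus:
  Start with x ≡ 0 (mod 4).
  Combine with x ≡ 3 (mod 5): since gcd(4, 5) = 1, we get a unique residue mod 20.
    Write x = 0 + 4·t and substitute into x ≡ 3 (mod 5): 4·t ≡ 3 − 0 = 3 (mod 5).
    The inverse of 4 mod 5 is 4 (since 4·4 = 16 = 3·5 + 1), so t ≡ 4·3 = 12 ≡ 2 (mod 5).
    Then x = 0 + 4·2 = 8, valid modulo lcm(4, 5) = 20: x ≡ 8 (mod 20).
  Combine with x ≡ 3 (mod 7): since gcd(20, 7) = 1, we get a unique residue mod 140.
    Write x = 8 + 20·t and substitute into x ≡ 3 (mod 7): 20·t ≡ 3 − 8 = -5 (mod 7).
    Reduce coefficients mod 7: 6·t ≡ 2 (mod 7).
    The inverse of 6 mod 7 is 6 (since 6·6 = 36 = 5·7 + 1), so t ≡ 6·2 = 12 ≡ 5 (mod 7).
    Then x = 8 + 20·5 = 108, valid modulo lcm(20, 7) = 140: x ≡ 108 (mod 140).
Verify: 108 mod 4 = 0 ✓, 108 mod 5 = 3 ✓, 108 mod 7 = 3 ✓.

x ≡ 108 (mod 140).


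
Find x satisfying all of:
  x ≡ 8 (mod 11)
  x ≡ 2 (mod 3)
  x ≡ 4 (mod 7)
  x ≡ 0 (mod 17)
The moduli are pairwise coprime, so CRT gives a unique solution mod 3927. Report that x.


Product of moduli M = 11 · 3 · 7 · 17 = 3927.
Merge one congruence at a time:
  Start: x ≡ 8 (mod 11).
  Combine with x ≡ 2 (mod 3); new modulus lcm = 33.
    Write x = 8 + 11·t and substitute into x ≡ 2 (mod 3): 11·t ≡ 2 − 8 = -6 (mod 3).
    Reduce coefficients mod 3: 2·t ≡ 0 (mod 3).
    The inverse of 2 mod 3 is 2 (since 2·2 = 4 = 1·3 + 1), so t ≡ 2·0 = 0 ≡ 0 (mod 3).
    Then x = 8 + 11·0 = 8, valid modulo lcm(11, 3) = 33: x ≡ 8 (mod 33).
  Combine with x ≡ 4 (mod 7); new modulus lcm = 231.
    Write x = 8 + 33·t and substitute into x ≡ 4 (mod 7): 33·t ≡ 4 − 8 = -4 (mod 7).
    Reduce coefficients mod 7: 5·t ≡ 3 (mod 7).
    The inverse of 5 mod 7 is 3 (since 5·3 = 15 = 2·7 + 1), so t ≡ 3·3 = 9 ≡ 2 (mod 7).
    Then x = 8 + 33·2 = 74, valid modulo lcm(33, 7) = 231: x ≡ 74 (mod 231).
  Combine with x ≡ 0 (mod 17); new modulus lcm = 3927.
    Write x = 74 + 231·t and substitute into x ≡ 0 (mod 17): 231·t ≡ 0 − 74 = -74 (mod 17).
    Reduce coefficients mod 17: 10·t ≡ 11 (mod 17).
    The inverse of 10 mod 17 is 12 (since 10·12 = 120 = 7·17 + 1), so t ≡ 12·11 = 132 ≡ 13 (mod 17).
    Then x = 74 + 231·13 = 3077, valid modulo lcm(231, 17) = 3927: x ≡ 3077 (mod 3927).
Verify against each original: 3077 mod 11 = 8, 3077 mod 3 = 2, 3077 mod 7 = 4, 3077 mod 17 = 0.

x ≡ 3077 (mod 3927).


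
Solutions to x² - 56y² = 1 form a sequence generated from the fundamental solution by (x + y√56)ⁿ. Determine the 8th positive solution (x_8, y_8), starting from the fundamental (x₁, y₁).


Step 1: Find the fundamental solution (x₁, y₁) of x² - 56y² = 1.
  Expand √56 as a continued fraction. a₀ = ⌊√56⌋ = 7; iterate m_{k+1} = d_k·a_k − m_k, d_{k+1} = (56 − m_{k+1}²)/d_k, a_{k+1} = ⌊(a₀ + m_{k+1})/d_{k+1}⌋ (starting m₀ = 0, d₀ = 1), with convergents p_k = a_k·p_{k-1} + p_{k-2}, q_k = a_k·q_{k-1} + q_{k-2} (p₋₁ = 1, q₋₁ = 0):
  k = 0: a₀ = 7; p₀/q₀ = 7/1; p₀² − 56·q₀² = 49 − 56 = -7.
  k = 1: m = 7, d = 7, a = ⌊(7 + 7)/7⌋ = 2; p/q = (2·7 + 1)/(2·1 + 0) = 15/2; p² − 56·q² = 225 − 224 = 1.
  The first convergent with p² − 56·q² = 1 gives the fundamental solution (x₁, y₁) = (15, 2).
Step 2: Apply the recurrence (x_{n+1}, y_{n+1}) = (x₁x_n + 56y₁y_n, x₁y_n + y₁x_n) repeatedly.
  From (x_1, y_1) = (15, 2): x_2 = 15·15 + 56·2·2 = 449; y_2 = 15·2 + 2·15 = 60.
  From (x_2, y_2) = (449, 60): x_3 = 15·449 + 56·2·60 = 13455; y_3 = 15·60 + 2·449 = 1798.
  From (x_3, y_3) = (13455, 1798): x_4 = 15·13455 + 56·2·1798 = 403201; y_4 = 15·1798 + 2·13455 = 53880.
  From (x_4, y_4) = (403201, 53880): x_5 = 15·403201 + 56·2·53880 = 12082575; y_5 = 15·53880 + 2·403201 = 1614602.
  From (x_5, y_5) = (12082575, 1614602): x_6 = 15·12082575 + 56·2·1614602 = 362074049; y_6 = 15·1614602 + 2·12082575 = 48384180.
  From (x_6, y_6) = (362074049, 48384180): x_7 = 15·362074049 + 56·2·48384180 = 10850138895; y_7 = 15·48384180 + 2·362074049 = 1449910798.
  From (x_7, y_7) = (10850138895, 1449910798): x_8 = 15·10850138895 + 56·2·1449910798 = 325142092801; y_8 = 15·1449910798 + 2·10850138895 = 43448939760.
Step 3: Verify x_8² - 56·y_8² = 105717380511014096025601 - 105717380511014096025600 = 1 (should be 1). ✓

(x_1, y_1) = (15, 2); (x_8, y_8) = (325142092801, 43448939760).


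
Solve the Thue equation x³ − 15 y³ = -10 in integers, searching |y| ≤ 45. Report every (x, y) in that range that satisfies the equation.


The equation is x³ - 15y³ = -10. For fixed y, x³ = 15·y³ − 10, so a solution requires the RHS to be a perfect cube.
Strategy: iterate y from -45 to 45, compute RHS = 15·y³ − 10, and check whether it is a (positive or negative) perfect cube.
Check small values of y:
  y = 0: RHS = -10 is not a perfect cube.
  y = 1: RHS = 5 is not a perfect cube.
  y = -1: RHS = -25 is not a perfect cube.
  y = 2: RHS = 110 is not a perfect cube.
  y = -2: RHS = -130 is not a perfect cube.
  y = 3: RHS = 395 is not a perfect cube.
  y = -3: RHS = -415 is not a perfect cube.
Continuing the search up to |y| = 45 finds no solutions either.
No (x, y) in the scanned range satisfies the equation.

No integer solutions with |y| ≤ 45.


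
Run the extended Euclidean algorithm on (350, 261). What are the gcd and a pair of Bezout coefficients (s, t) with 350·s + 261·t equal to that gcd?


Euclidean algorithm on (350, 261) — divide until remainder is 0:
  350 = 1 · 261 + 89
  261 = 2 · 89 + 83
  89 = 1 · 83 + 6
  83 = 13 · 6 + 5
  6 = 1 · 5 + 1
  5 = 5 · 1 + 0
gcd(350, 261) = 1.
Track Bezout coefficients alongside the remainders: start with r₀ = 350 = a·1 + b·0 (s = 1, t = 0) and r₁ = 261 = a·0 + b·1 (s = 0, t = 1); each new remainder r_{k+1} = r_{k-1} − q_k·r_k inherits s_{k+1} = s_{k-1} − q_k·s_k, t_{k+1} = t_{k-1} − q_k·t_k, so r_k = a·s_k + b·t_k at every step:
  q = 1: r = 89, s = 1 − 1·0 = 1, t = 0 − 1·1 = -1  (check: 350·1 + 261·(-1) = 89)
  q = 2: r = 83, s = 0 − 2·1 = -2, t = 1 − 2·(-1) = 3  (check: 350·(-2) + 261·3 = 83)
  q = 1: r = 6, s = 1 − 1·(-2) = 3, t = -1 − 1·3 = -4  (check: 350·3 + 261·(-4) = 6)
  q = 13: r = 5, s = -2 − 13·3 = -41, t = 3 − 13·(-4) = 55  (check: 350·(-41) + 261·55 = 5)
  q = 1: r = 1, s = 3 − 1·(-41) = 44, t = -4 − 1·55 = -59  (check: 350·44 + 261·(-59) = 1)
The row with r = 1 (the gcd) gives the Bezout coefficients s = 44, t = -59.
Result: 350 · (44) + 261 · (-59) = 1.

gcd(350, 261) = 1; s = 44, t = -59 (check: 350·44 + 261·(-59) = 1).


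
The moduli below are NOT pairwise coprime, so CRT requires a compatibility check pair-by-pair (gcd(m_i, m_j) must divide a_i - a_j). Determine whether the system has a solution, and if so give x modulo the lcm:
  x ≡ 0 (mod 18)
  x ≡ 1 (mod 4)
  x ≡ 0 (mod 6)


Moduli 18, 4, 6 are not pairwise coprime, so CRT works modulo lcm(m_i) when all pairwise compatibility conditions hold.
Pairwise compatibility: gcd(m_i, m_j) must divide a_i - a_j for every pair.
Merge one congruence at a time:
  Start: x ≡ 0 (mod 18).
  Combine with x ≡ 1 (mod 4): gcd(18, 4) = 2, and 1 - 0 = 1 is NOT divisible by 2.
    ⇒ system is inconsistent (no integer solution).

No solution (the system is inconsistent).


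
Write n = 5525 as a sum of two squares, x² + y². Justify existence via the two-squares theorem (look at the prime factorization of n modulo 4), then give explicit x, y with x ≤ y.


Step 1: Factor n = 5525 = 5^2 · 13 · 17.
Step 2: Check the mod-4 condition on each prime factor: 5 ≡ 1 (mod 4), exponent 2; 13 ≡ 1 (mod 4), exponent 1; 17 ≡ 1 (mod 4), exponent 1.
All primes ≡ 3 (mod 4) appear to even exponent (or don't appear), so by the two-squares theorem n IS expressible as a sum of two squares.
Step 3: Build a representation. Group n = k² · m with k = 5 and m = 13 · 17 = 221 (a product of primes ≡ 1 (mod 4)); a representation of m scales to one of n via (k·x)² + (k·y)² = k²(x² + y²). Each prime p ≡ 1 (mod 4) is itself a sum of two squares; find a² by testing p − a² for a perfect square:
  13: 13 − 1² = 12, 13 − 2² = 9 = 3² ⇒ 13 = 2² + 3².
  17: 17 − 1² = 16 = 4² ⇒ 17 = 1² + 4².
  Combine using the Brahmagupta–Fibonacci identity (a² + b²)(c² + d²) = (ac − bd)² + (ad + bc)² = (ac + bd)² + (ad − bc)²:
  13 · 17 = 221: from (2² + 3²)(1² + 4²), take (2·1 − 3·4, 2·4 + 3·1) = (2 − 12, 8 + 3) = (-10, 11); dropping signs (only squares matter) gives (10, 11); check 10² + 11² = 100 + 121 = 221 ✓.
  Scale by k = 5: (5·10, 5·11) = (50, 55).
Step 4: Order so x ≤ y and verify: 50² + 55² = 2500 + 3025 = 5525 = n. ✓

n = 5525 = 50² + 55² (one valid representation with x ≤ y).


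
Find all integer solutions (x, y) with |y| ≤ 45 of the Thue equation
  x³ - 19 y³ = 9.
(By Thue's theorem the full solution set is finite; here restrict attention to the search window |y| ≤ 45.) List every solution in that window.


The equation is x³ - 19y³ = 9. For fixed y, x³ = 19·y³ + 9, so a solution requires the RHS to be a perfect cube.
Strategy: iterate y from -45 to 45, compute RHS = 19·y³ + 9, and check whether it is a (positive or negative) perfect cube.
Check small values of y:
  y = 0: RHS = 9 is not a perfect cube.
  y = 1: RHS = 28 is not a perfect cube.
  y = -1: RHS = -10 is not a perfect cube.
  y = 2: RHS = 161 is not a perfect cube.
  y = -2: RHS = -143 is not a perfect cube.
  y = 3: RHS = 522 is not a perfect cube.
  y = -3: RHS = -504 is not a perfect cube.
Continuing the search up to |y| = 45 finds no solutions either.
No (x, y) in the scanned range satisfies the equation.

No integer solutions with |y| ≤ 45.


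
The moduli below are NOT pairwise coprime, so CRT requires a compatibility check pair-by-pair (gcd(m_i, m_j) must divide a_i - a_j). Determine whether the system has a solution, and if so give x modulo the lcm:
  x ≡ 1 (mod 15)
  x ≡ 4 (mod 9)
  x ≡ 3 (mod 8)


Moduli 15, 9, 8 are not pairwise coprime, so CRT works modulo lcm(m_i) when all pairwise compatibility conditions hold.
Pairwise compatibility: gcd(m_i, m_j) must divide a_i - a_j for every pair.
Merge one congruence at a time:
  Start: x ≡ 1 (mod 15).
  Combine with x ≡ 4 (mod 9): gcd(15, 9) = 3; 4 - 1 = 3, which IS divisible by 3, so compatible.
    Write x = 1 + 15·t and substitute into x ≡ 4 (mod 9): 15·t ≡ 4 − 1 = 3 (mod 9).
    Divide the congruence (and modulus) by g = 3: 5·t ≡ 1 (mod 3).
    Reduce coefficients mod 3: 2·t ≡ 1 (mod 3).
    The inverse of 2 mod 3 is 2 (since 2·2 = 4 = 1·3 + 1), so t ≡ 2·1 = 2 ≡ 2 (mod 3).
    Then x = 1 + 15·2 = 31, valid modulo lcm(15, 9) = 45: x ≡ 31 (mod 45).
  Combine with x ≡ 3 (mod 8): gcd(45, 8) = 1; 3 - 31 = -28, which IS divisible by 1, so compatible.
    Write x = 31 + 45·t and substitute into x ≡ 3 (mod 8): 45·t ≡ 3 − 31 = -28 (mod 8).
    Reduce coefficients mod 8: 5·t ≡ 4 (mod 8).
    The inverse of 5 mod 8 is 5 (since 5·5 = 25 = 3·8 + 1), so t ≡ 5·4 = 20 ≡ 4 (mod 8).
    Then x = 31 + 45·4 = 211, valid modulo lcm(45, 8) = 360: x ≡ 211 (mod 360).
Verify: 211 mod 15 = 1, 211 mod 9 = 4, 211 mod 8 = 3.

x ≡ 211 (mod 360).


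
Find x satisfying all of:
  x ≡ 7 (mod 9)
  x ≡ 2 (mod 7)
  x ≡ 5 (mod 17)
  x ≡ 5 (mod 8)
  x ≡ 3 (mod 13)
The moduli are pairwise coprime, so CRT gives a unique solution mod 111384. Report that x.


Product of moduli M = 9 · 7 · 17 · 8 · 13 = 111384.
Merge one congruence at a time:
  Start: x ≡ 7 (mod 9).
  Combine with x ≡ 2 (mod 7); new modulus lcm = 63.
    Write x = 7 + 9·t and substitute into x ≡ 2 (mod 7): 9·t ≡ 2 − 7 = -5 (mod 7).
    Reduce coefficients mod 7: 2·t ≡ 2 (mod 7).
    The inverse of 2 mod 7 is 4 (since 2·4 = 8 = 1·7 + 1), so t ≡ 4·2 = 8 ≡ 1 (mod 7).
    Then x = 7 + 9·1 = 16, valid modulo lcm(9, 7) = 63: x ≡ 16 (mod 63).
  Combine with x ≡ 5 (mod 17); new modulus lcm = 1071.
    Write x = 16 + 63·t and substitute into x ≡ 5 (mod 17): 63·t ≡ 5 − 16 = -11 (mod 17).
    Reduce coefficients mod 17: 12·t ≡ 6 (mod 17).
    The inverse of 12 mod 17 is 10 (since 12·10 = 120 = 7·17 + 1), so t ≡ 10·6 = 60 ≡ 9 (mod 17).
    Then x = 16 + 63·9 = 583, valid modulo lcm(63, 17) = 1071: x ≡ 583 (mod 1071).
  Combine with x ≡ 5 (mod 8); new modulus lcm = 8568.
    Write x = 583 + 1071·t and substitute into x ≡ 5 (mod 8): 1071·t ≡ 5 − 583 = -578 (mod 8).
    Reduce coefficients mod 8: 7·t ≡ 6 (mod 8).
    The inverse of 7 mod 8 is 7 (since 7·7 = 49 = 6·8 + 1), so t ≡ 7·6 = 42 ≡ 2 (mod 8).
    Then x = 583 + 1071·2 = 2725, valid modulo lcm(1071, 8) = 8568: x ≡ 2725 (mod 8568).
  Combine with x ≡ 3 (mod 13); new modulus lcm = 111384.
    Write x = 2725 + 8568·t and substitute into x ≡ 3 (mod 13): 8568·t ≡ 3 − 2725 = -2722 (mod 13).
    Reduce coefficients mod 13: 1·t ≡ 8 (mod 13).
    So t ≡ 8 (mod 13).
    Then x = 2725 + 8568·8 = 71269, valid modulo lcm(8568, 13) = 111384: x ≡ 71269 (mod 111384).
Verify against each original: 71269 mod 9 = 7, 71269 mod 7 = 2, 71269 mod 17 = 5, 71269 mod 8 = 5, 71269 mod 13 = 3.

x ≡ 71269 (mod 111384).


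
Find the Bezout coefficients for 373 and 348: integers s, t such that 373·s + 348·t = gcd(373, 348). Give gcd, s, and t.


Euclidean algorithm on (373, 348) — divide until remainder is 0:
  373 = 1 · 348 + 25
  348 = 13 · 25 + 23
  25 = 1 · 23 + 2
  23 = 11 · 2 + 1
  2 = 2 · 1 + 0
gcd(373, 348) = 1.
Track Bezout coefficients alongside the remainders: start with r₀ = 373 = a·1 + b·0 (s = 1, t = 0) and r₁ = 348 = a·0 + b·1 (s = 0, t = 1); each new remainder r_{k+1} = r_{k-1} − q_k·r_k inherits s_{k+1} = s_{k-1} − q_k·s_k, t_{k+1} = t_{k-1} − q_k·t_k, so r_k = a·s_k + b·t_k at every step:
  q = 1: r = 25, s = 1 − 1·0 = 1, t = 0 − 1·1 = -1  (check: 373·1 + 348·(-1) = 25)
  q = 13: r = 23, s = 0 − 13·1 = -13, t = 1 − 13·(-1) = 14  (check: 373·(-13) + 348·14 = 23)
  q = 1: r = 2, s = 1 − 1·(-13) = 14, t = -1 − 1·14 = -15  (check: 373·14 + 348·(-15) = 2)
  q = 11: r = 1, s = -13 − 11·14 = -167, t = 14 − 11·(-15) = 179  (check: 373·(-167) + 348·179 = 1)
The row with r = 1 (the gcd) gives the Bezout coefficients s = -167, t = 179.
Result: 373 · (-167) + 348 · (179) = 1.

gcd(373, 348) = 1; s = -167, t = 179 (check: 373·(-167) + 348·179 = 1).


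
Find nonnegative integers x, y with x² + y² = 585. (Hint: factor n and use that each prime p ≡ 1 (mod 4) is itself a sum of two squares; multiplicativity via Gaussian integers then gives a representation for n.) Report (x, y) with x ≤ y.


Step 1: Factor n = 585 = 3^2 · 5 · 13.
Step 2: Check the mod-4 condition on each prime factor: 3 ≡ 3 (mod 4), exponent 2 (must be even); 5 ≡ 1 (mod 4), exponent 1; 13 ≡ 1 (mod 4), exponent 1.
All primes ≡ 3 (mod 4) appear to even exponent (or don't appear), so by the two-squares theorem n IS expressible as a sum of two squares.
Step 3: Build a representation. Group n = k² · m with k = 3 and m = 5 · 13 = 65 (a product of primes ≡ 1 (mod 4)); a representation of m scales to one of n via (k·x)² + (k·y)² = k²(x² + y²). Each prime p ≡ 1 (mod 4) is itself a sum of two squares; find a² by testing p − a² for a perfect square:
  5: 5 − 1² = 4 = 2² ⇒ 5 = 1² + 2².
  13: 13 − 1² = 12, 13 − 2² = 9 = 3² ⇒ 13 = 2² + 3².
  Combine using the Brahmagupta–Fibonacci identity (a² + b²)(c² + d²) = (ac − bd)² + (ad + bc)² = (ac + bd)² + (ad − bc)²:
  5 · 13 = 65: from (1² + 2²)(2² + 3²), take (1·2 − 2·3, 1·3 + 2·2) = (2 − 6, 3 + 4) = (-4, 7); dropping signs (only squares matter) gives (4, 7); check 4² + 7² = 16 + 49 = 65 ✓.
  Scale by k = 3: (3·4, 3·7) = (12, 21).
Step 4: Order so x ≤ y and verify: 12² + 21² = 144 + 441 = 585 = n. ✓

n = 585 = 12² + 21² (one valid representation with x ≤ y).


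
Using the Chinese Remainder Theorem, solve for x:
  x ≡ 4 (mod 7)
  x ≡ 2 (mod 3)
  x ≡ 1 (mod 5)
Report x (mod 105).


Moduli 7, 3, 5 are pairwise coprime; by CRT there is a unique solution modulo M = 7 · 3 · 5 = 105.
Solve pairwise, accumulating the modulus:
  Start with x ≡ 4 (mod 7).
  Combine with x ≡ 2 (mod 3): since gcd(7, 3) = 1, we get a unique residue mod 21.
    Write x = 4 + 7·t and substitute into x ≡ 2 (mod 3): 7·t ≡ 2 − 4 = -2 (mod 3).
    Reduce coefficients mod 3: 1·t ≡ 1 (mod 3).
    So t ≡ 1 (mod 3).
    Then x = 4 + 7·1 = 11, valid modulo lcm(7, 3) = 21: x ≡ 11 (mod 21).
  Combine with x ≡ 1 (mod 5): since gcd(21, 5) = 1, we get a unique residue mod 105.
    Write x = 11 + 21·t and substitute into x ≡ 1 (mod 5): 21·t ≡ 1 − 11 = -10 (mod 5).
    Reduce coefficients mod 5: 1·t ≡ 0 (mod 5).
    So t ≡ 0 (mod 5).
    Then x = 11 + 21·0 = 11, valid modulo lcm(21, 5) = 105: x ≡ 11 (mod 105).
Verify: 11 mod 7 = 4 ✓, 11 mod 3 = 2 ✓, 11 mod 5 = 1 ✓.

x ≡ 11 (mod 105).


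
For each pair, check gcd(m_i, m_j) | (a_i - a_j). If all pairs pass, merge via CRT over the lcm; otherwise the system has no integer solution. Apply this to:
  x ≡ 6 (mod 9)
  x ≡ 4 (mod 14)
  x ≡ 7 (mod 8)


Moduli 9, 14, 8 are not pairwise coprime, so CRT works modulo lcm(m_i) when all pairwise compatibility conditions hold.
Pairwise compatibility: gcd(m_i, m_j) must divide a_i - a_j for every pair.
Merge one congruence at a time:
  Start: x ≡ 6 (mod 9).
  Combine with x ≡ 4 (mod 14): gcd(9, 14) = 1; 4 - 6 = -2, which IS divisible by 1, so compatible.
    Write x = 6 + 9·t and substitute into x ≡ 4 (mod 14): 9·t ≡ 4 − 6 = -2 (mod 14).
    Reduce coefficients mod 14: 9·t ≡ 12 (mod 14).
    The inverse of 9 mod 14 is 11 (since 9·11 = 99 = 7·14 + 1), so t ≡ 11·12 = 132 ≡ 6 (mod 14).
    Then x = 6 + 9·6 = 60, valid modulo lcm(9, 14) = 126: x ≡ 60 (mod 126).
  Combine with x ≡ 7 (mod 8): gcd(126, 8) = 2, and 7 - 60 = -53 is NOT divisible by 2.
    ⇒ system is inconsistent (no integer solution).

No solution (the system is inconsistent).


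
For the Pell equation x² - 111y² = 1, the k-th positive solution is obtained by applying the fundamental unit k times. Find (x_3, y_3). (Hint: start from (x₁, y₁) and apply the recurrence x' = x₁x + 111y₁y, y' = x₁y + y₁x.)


Step 1: Find the fundamental solution (x₁, y₁) of x² - 111y² = 1.
  Expand √111 as a continued fraction. a₀ = ⌊√111⌋ = 10; iterate m_{k+1} = d_k·a_k − m_k, d_{k+1} = (111 − m_{k+1}²)/d_k, a_{k+1} = ⌊(a₀ + m_{k+1})/d_{k+1}⌋ (starting m₀ = 0, d₀ = 1), with convergents p_k = a_k·p_{k-1} + p_{k-2}, q_k = a_k·q_{k-1} + q_{k-2} (p₋₁ = 1, q₋₁ = 0):
  k = 0: a₀ = 10; p₀/q₀ = 10/1; p₀² − 111·q₀² = 100 − 111 = -11.
  k = 1: m = 10, d = 11, a = ⌊(10 + 10)/11⌋ = 1; p/q = (1·10 + 1)/(1·1 + 0) = 11/1; p² − 111·q² = 121 − 111 = 10.
  k = 2: m = 1, d = 10, a = ⌊(10 + 1)/10⌋ = 1; p/q = (1·11 + 10)/(1·1 + 1) = 21/2; p² − 111·q² = 441 − 444 = -3.
  k = 3: m = 9, d = 3, a = ⌊(10 + 9)/3⌋ = 6; p/q = (6·21 + 11)/(6·2 + 1) = 137/13; p² − 111·q² = 18769 − 18759 = 10.
  k = 4: m = 9, d = 10, a = ⌊(10 + 9)/10⌋ = 1; p/q = (1·137 + 21)/(1·13 + 2) = 158/15; p² − 111·q² = 24964 − 24975 = -11.
  k = 5: m = 1, d = 11, a = ⌊(10 + 1)/11⌋ = 1; p/q = (1·158 + 137)/(1·15 + 13) = 295/28; p² − 111·q² = 87025 − 87024 = 1.
  The first convergent with p² − 111·q² = 1 gives the fundamental solution (x₁, y₁) = (295, 28).
Step 2: Apply the recurrence (x_{n+1}, y_{n+1}) = (x₁x_n + 111y₁y_n, x₁y_n + y₁x_n) repeatedly.
  From (x_1, y_1) = (295, 28): x_2 = 295·295 + 111·28·28 = 174049; y_2 = 295·28 + 28·295 = 16520.
  From (x_2, y_2) = (174049, 16520): x_3 = 295·174049 + 111·28·16520 = 102688615; y_3 = 295·16520 + 28·174049 = 9746772.
Step 3: Verify x_3² - 111·y_3² = 10544951650618225 - 10544951650618224 = 1 (should be 1). ✓

(x_1, y_1) = (295, 28); (x_3, y_3) = (102688615, 9746772).


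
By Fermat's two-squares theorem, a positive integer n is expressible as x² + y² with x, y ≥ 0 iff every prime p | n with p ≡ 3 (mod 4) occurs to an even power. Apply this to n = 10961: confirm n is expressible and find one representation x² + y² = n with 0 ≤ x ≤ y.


Step 1: Factor n = 10961 = 97 · 113.
Step 2: Check the mod-4 condition on each prime factor: 97 ≡ 1 (mod 4), exponent 1; 113 ≡ 1 (mod 4), exponent 1.
All primes ≡ 3 (mod 4) appear to even exponent (or don't appear), so by the two-squares theorem n IS expressible as a sum of two squares.
Step 3: Build a representation. Here n = 97 · 113 is a product of primes ≡ 1 (mod 4). Each prime p ≡ 1 (mod 4) is itself a sum of two squares; find a² by testing p − a² for a perfect square:
  97: 97 − 1² = 96, 97 − 2² = 93, 97 − 3² = 88, 97 − 4² = 81 = 9² ⇒ 97 = 4² + 9².
  113: 113 − 1² = 112, 113 − 2² = 109, 113 − 3² = 104, 113 − 4² = 97, 113 − 5² = 88, 113 − 6² = 77, 113 − 7² = 64 = 8² ⇒ 113 = 7² + 8².
  Combine using the Brahmagupta–Fibonacci identity (a² + b²)(c² + d²) = (ac − bd)² + (ad + bc)² = (ac + bd)² + (ad − bc)²:
  97 · 113 = 10961: from (4² + 9²)(7² + 8²), take (4·7 − 9·8, 4·8 + 9·7) = (28 − 72, 32 + 63) = (-44, 95); dropping signs (only squares matter) gives (44, 95); check 44² + 95² = 1936 + 9025 = 10961 ✓.
Step 4: Order so x ≤ y and verify: 44² + 95² = 1936 + 9025 = 10961 = n. ✓

n = 10961 = 44² + 95² (one valid representation with x ≤ y).


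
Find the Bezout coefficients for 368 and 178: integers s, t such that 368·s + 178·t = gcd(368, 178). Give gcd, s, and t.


Euclidean algorithm on (368, 178) — divide until remainder is 0:
  368 = 2 · 178 + 12
  178 = 14 · 12 + 10
  12 = 1 · 10 + 2
  10 = 5 · 2 + 0
gcd(368, 178) = 2.
Track Bezout coefficients alongside the remainders: start with r₀ = 368 = a·1 + b·0 (s = 1, t = 0) and r₁ = 178 = a·0 + b·1 (s = 0, t = 1); each new remainder r_{k+1} = r_{k-1} − q_k·r_k inherits s_{k+1} = s_{k-1} − q_k·s_k, t_{k+1} = t_{k-1} − q_k·t_k, so r_k = a·s_k + b·t_k at every step:
  q = 2: r = 12, s = 1 − 2·0 = 1, t = 0 − 2·1 = -2  (check: 368·1 + 178·(-2) = 12)
  q = 14: r = 10, s = 0 − 14·1 = -14, t = 1 − 14·(-2) = 29  (check: 368·(-14) + 178·29 = 10)
  q = 1: r = 2, s = 1 − 1·(-14) = 15, t = -2 − 1·29 = -31  (check: 368·15 + 178·(-31) = 2)
The row with r = 2 (the gcd) gives the Bezout coefficients s = 15, t = -31.
Result: 368 · (15) + 178 · (-31) = 2.

gcd(368, 178) = 2; s = 15, t = -31 (check: 368·15 + 178·(-31) = 2).


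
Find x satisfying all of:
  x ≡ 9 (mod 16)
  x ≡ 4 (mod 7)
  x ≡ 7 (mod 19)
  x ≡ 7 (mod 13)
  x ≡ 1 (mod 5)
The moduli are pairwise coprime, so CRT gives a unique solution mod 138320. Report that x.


Product of moduli M = 16 · 7 · 19 · 13 · 5 = 138320.
Merge one congruence at a time:
  Start: x ≡ 9 (mod 16).
  Combine with x ≡ 4 (mod 7); new modulus lcm = 112.
    Write x = 9 + 16·t and substitute into x ≡ 4 (mod 7): 16·t ≡ 4 − 9 = -5 (mod 7).
    Reduce coefficients mod 7: 2·t ≡ 2 (mod 7).
    The inverse of 2 mod 7 is 4 (since 2·4 = 8 = 1·7 + 1), so t ≡ 4·2 = 8 ≡ 1 (mod 7).
    Then x = 9 + 16·1 = 25, valid modulo lcm(16, 7) = 112: x ≡ 25 (mod 112).
  Combine with x ≡ 7 (mod 19); new modulus lcm = 2128.
    Write x = 25 + 112·t and substitute into x ≡ 7 (mod 19): 112·t ≡ 7 − 25 = -18 (mod 19).
    Reduce coefficients mod 19: 17·t ≡ 1 (mod 19).
    The inverse of 17 mod 19 is 9 (since 17·9 = 153 = 8·19 + 1), so t ≡ 9·1 = 9 ≡ 9 (mod 19).
    Then x = 25 + 112·9 = 1033, valid modulo lcm(112, 19) = 2128: x ≡ 1033 (mod 2128).
  Combine with x ≡ 7 (mod 13); new modulus lcm = 27664.
    Write x = 1033 + 2128·t and substitute into x ≡ 7 (mod 13): 2128·t ≡ 7 − 1033 = -1026 (mod 13).
    Reduce coefficients mod 13: 9·t ≡ 1 (mod 13).
    The inverse of 9 mod 13 is 3 (since 9·3 = 27 = 2·13 + 1), so t ≡ 3·1 = 3 ≡ 3 (mod 13).
    Then x = 1033 + 2128·3 = 7417, valid modulo lcm(2128, 13) = 27664: x ≡ 7417 (mod 27664).
  Combine with x ≡ 1 (mod 5); new modulus lcm = 138320.
    Write x = 7417 + 27664·t and substitute into x ≡ 1 (mod 5): 27664·t ≡ 1 − 7417 = -7416 (mod 5).
    Reduce coefficients mod 5: 4·t ≡ 4 (mod 5).
    The inverse of 4 mod 5 is 4 (since 4·4 = 16 = 3·5 + 1), so t ≡ 4·4 = 16 ≡ 1 (mod 5).
    Then x = 7417 + 27664·1 = 35081, valid modulo lcm(27664, 5) = 138320: x ≡ 35081 (mod 138320).
Verify against each original: 35081 mod 16 = 9, 35081 mod 7 = 4, 35081 mod 19 = 7, 35081 mod 13 = 7, 35081 mod 5 = 1.

x ≡ 35081 (mod 138320).


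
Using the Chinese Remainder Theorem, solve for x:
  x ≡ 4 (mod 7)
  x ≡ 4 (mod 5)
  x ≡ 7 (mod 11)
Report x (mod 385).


Moduli 7, 5, 11 are pairwise coprime; by CRT there is a unique solution modulo M = 7 · 5 · 11 = 385.
Solve pairwise, accumulating the modulus:
  Start with x ≡ 4 (mod 7).
  Combine with x ≡ 4 (mod 5): since gcd(7, 5) = 1, we get a unique residue mod 35.
    Write x = 4 + 7·t and substitute into x ≡ 4 (mod 5): 7·t ≡ 4 − 4 = 0 (mod 5).
    Reduce coefficients mod 5: 2·t ≡ 0 (mod 5).
    The inverse of 2 mod 5 is 3 (since 2·3 = 6 = 1·5 + 1), so t ≡ 3·0 = 0 ≡ 0 (mod 5).
    Then x = 4 + 7·0 = 4, valid modulo lcm(7, 5) = 35: x ≡ 4 (mod 35).
  Combine with x ≡ 7 (mod 11): since gcd(35, 11) = 1, we get a unique residue mod 385.
    Write x = 4 + 35·t and substitute into x ≡ 7 (mod 11): 35·t ≡ 7 − 4 = 3 (mod 11).
    Reduce coefficients mod 11: 2·t ≡ 3 (mod 11).
    The inverse of 2 mod 11 is 6 (since 2·6 = 12 = 1·11 + 1), so t ≡ 6·3 = 18 ≡ 7 (mod 11).
    Then x = 4 + 35·7 = 249, valid modulo lcm(35, 11) = 385: x ≡ 249 (mod 385).
Verify: 249 mod 7 = 4 ✓, 249 mod 5 = 4 ✓, 249 mod 11 = 7 ✓.

x ≡ 249 (mod 385).


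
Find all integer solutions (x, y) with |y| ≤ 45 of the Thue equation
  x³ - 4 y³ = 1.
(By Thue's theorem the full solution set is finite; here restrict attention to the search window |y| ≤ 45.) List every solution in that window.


The equation is x³ - 4y³ = 1. For fixed y, x³ = 4·y³ + 1, so a solution requires the RHS to be a perfect cube.
Strategy: iterate y from -45 to 45, compute RHS = 4·y³ + 1, and check whether it is a (positive or negative) perfect cube.
Check small values of y:
  y = 0: RHS = 1 = (1)³ ⇒ x = 1 works.
  y = 1: RHS = 5 is not a perfect cube.
  y = -1: RHS = -3 is not a perfect cube.
  y = 2: RHS = 33 is not a perfect cube.
  y = -2: RHS = -31 is not a perfect cube.
  y = 3: RHS = 109 is not a perfect cube.
  y = -3: RHS = -107 is not a perfect cube.
Continuing the search up to |y| = 45 finds no further solutions beyond those listed.
Collected solutions: (1, 0).

Solutions (with |y| ≤ 45): (1, 0).


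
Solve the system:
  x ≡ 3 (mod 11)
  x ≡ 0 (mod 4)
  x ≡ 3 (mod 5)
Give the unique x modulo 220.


Moduli 11, 4, 5 are pairwise coprime; by CRT there is a unique solution modulo M = 11 · 4 · 5 = 220.
Solve pairwise, accumulating the modulus:
  Start with x ≡ 3 (mod 11).
  Combine with x ≡ 0 (mod 4): since gcd(11, 4) = 1, we get a unique residue mod 44.
    Write x = 3 + 11·t and substitute into x ≡ 0 (mod 4): 11·t ≡ 0 − 3 = -3 (mod 4).
    Reduce coefficients mod 4: 3·t ≡ 1 (mod 4).
    The inverse of 3 mod 4 is 3 (since 3·3 = 9 = 2·4 + 1), so t ≡ 3·1 = 3 ≡ 3 (mod 4).
    Then x = 3 + 11·3 = 36, valid modulo lcm(11, 4) = 44: x ≡ 36 (mod 44).
  Combine with x ≡ 3 (mod 5): since gcd(44, 5) = 1, we get a unique residue mod 220.
    Write x = 36 + 44·t and substitute into x ≡ 3 (mod 5): 44·t ≡ 3 − 36 = -33 (mod 5).
    Reduce coefficients mod 5: 4·t ≡ 2 (mod 5).
    The inverse of 4 mod 5 is 4 (since 4·4 = 16 = 3·5 + 1), so t ≡ 4·2 = 8 ≡ 3 (mod 5).
    Then x = 36 + 44·3 = 168, valid modulo lcm(44, 5) = 220: x ≡ 168 (mod 220).
Verify: 168 mod 11 = 3 ✓, 168 mod 4 = 0 ✓, 168 mod 5 = 3 ✓.

x ≡ 168 (mod 220).


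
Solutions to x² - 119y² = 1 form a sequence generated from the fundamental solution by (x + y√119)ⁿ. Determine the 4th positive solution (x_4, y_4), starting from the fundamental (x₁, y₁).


Step 1: Find the fundamental solution (x₁, y₁) of x² - 119y² = 1.
  Expand √119 as a continued fraction. a₀ = ⌊√119⌋ = 10; iterate m_{k+1} = d_k·a_k − m_k, d_{k+1} = (119 − m_{k+1}²)/d_k, a_{k+1} = ⌊(a₀ + m_{k+1})/d_{k+1}⌋ (starting m₀ = 0, d₀ = 1), with convergents p_k = a_k·p_{k-1} + p_{k-2}, q_k = a_k·q_{k-1} + q_{k-2} (p₋₁ = 1, q₋₁ = 0):
  k = 0: a₀ = 10; p₀/q₀ = 10/1; p₀² − 119·q₀² = 100 − 119 = -19.
  k = 1: m = 10, d = 19, a = ⌊(10 + 10)/19⌋ = 1; p/q = (1·10 + 1)/(1·1 + 0) = 11/1; p² − 119·q² = 121 − 119 = 2.
  k = 2: m = 9, d = 2, a = ⌊(10 + 9)/2⌋ = 9; p/q = (9·11 + 10)/(9·1 + 1) = 109/10; p² − 119·q² = 11881 − 11900 = -19.
  k = 3: m = 9, d = 19, a = ⌊(10 + 9)/19⌋ = 1; p/q = (1·109 + 11)/(1·10 + 1) = 120/11; p² − 119·q² = 14400 − 14399 = 1.
  The first convergent with p² − 119·q² = 1 gives the fundamental solution (x₁, y₁) = (120, 11).
Step 2: Apply the recurrence (x_{n+1}, y_{n+1}) = (x₁x_n + 119y₁y_n, x₁y_n + y₁x_n) repeatedly.
  From (x_1, y_1) = (120, 11): x_2 = 120·120 + 119·11·11 = 28799; y_2 = 120·11 + 11·120 = 2640.
  From (x_2, y_2) = (28799, 2640): x_3 = 120·28799 + 119·11·2640 = 6911640; y_3 = 120·2640 + 11·28799 = 633589.
  From (x_3, y_3) = (6911640, 633589): x_4 = 120·6911640 + 119·11·633589 = 1658764801; y_4 = 120·633589 + 11·6911640 = 152058720.
Step 3: Verify x_4² - 119·y_4² = 2751500665036569601 - 2751500665036569600 = 1 (should be 1). ✓

(x_1, y_1) = (120, 11); (x_4, y_4) = (1658764801, 152058720).


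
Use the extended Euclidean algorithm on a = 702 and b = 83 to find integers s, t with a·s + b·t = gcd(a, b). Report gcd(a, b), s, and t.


Euclidean algorithm on (702, 83) — divide until remainder is 0:
  702 = 8 · 83 + 38
  83 = 2 · 38 + 7
  38 = 5 · 7 + 3
  7 = 2 · 3 + 1
  3 = 3 · 1 + 0
gcd(702, 83) = 1.
Track Bezout coefficients alongside the remainders: start with r₀ = 702 = a·1 + b·0 (s = 1, t = 0) and r₁ = 83 = a·0 + b·1 (s = 0, t = 1); each new remainder r_{k+1} = r_{k-1} − q_k·r_k inherits s_{k+1} = s_{k-1} − q_k·s_k, t_{k+1} = t_{k-1} − q_k·t_k, so r_k = a·s_k + b·t_k at every step:
  q = 8: r = 38, s = 1 − 8·0 = 1, t = 0 − 8·1 = -8  (check: 702·1 + 83·(-8) = 38)
  q = 2: r = 7, s = 0 − 2·1 = -2, t = 1 − 2·(-8) = 17  (check: 702·(-2) + 83·17 = 7)
  q = 5: r = 3, s = 1 − 5·(-2) = 11, t = -8 − 5·17 = -93  (check: 702·11 + 83·(-93) = 3)
  q = 2: r = 1, s = -2 − 2·11 = -24, t = 17 − 2·(-93) = 203  (check: 702·(-24) + 83·203 = 1)
The row with r = 1 (the gcd) gives the Bezout coefficients s = -24, t = 203.
Result: 702 · (-24) + 83 · (203) = 1.

gcd(702, 83) = 1; s = -24, t = 203 (check: 702·(-24) + 83·203 = 1).


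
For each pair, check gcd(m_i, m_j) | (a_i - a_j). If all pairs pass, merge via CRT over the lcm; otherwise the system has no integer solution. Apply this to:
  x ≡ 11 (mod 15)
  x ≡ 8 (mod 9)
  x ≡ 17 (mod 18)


Moduli 15, 9, 18 are not pairwise coprime, so CRT works modulo lcm(m_i) when all pairwise compatibility conditions hold.
Pairwise compatibility: gcd(m_i, m_j) must divide a_i - a_j for every pair.
Merge one congruence at a time:
  Start: x ≡ 11 (mod 15).
  Combine with x ≡ 8 (mod 9): gcd(15, 9) = 3; 8 - 11 = -3, which IS divisible by 3, so compatible.
    Write x = 11 + 15·t and substitute into x ≡ 8 (mod 9): 15·t ≡ 8 − 11 = -3 (mod 9).
    Divide the congruence (and modulus) by g = 3: 5·t ≡ -1 (mod 3).
    Reduce coefficients mod 3: 2·t ≡ 2 (mod 3).
    The inverse of 2 mod 3 is 2 (since 2·2 = 4 = 1·3 + 1), so t ≡ 2·2 = 4 ≡ 1 (mod 3).
    Then x = 11 + 15·1 = 26, valid modulo lcm(15, 9) = 45: x ≡ 26 (mod 45).
  Combine with x ≡ 17 (mod 18): gcd(45, 18) = 9; 17 - 26 = -9, which IS divisible by 9, so compatible.
    Write x = 26 + 45·t and substitute into x ≡ 17 (mod 18): 45·t ≡ 17 − 26 = -9 (mod 18).
    Divide the congruence (and modulus) by g = 9: 5·t ≡ -1 (mod 2).
    Reduce coefficients mod 2: 1·t ≡ 1 (mod 2).
    So t ≡ 1 (mod 2).
    Then x = 26 + 45·1 = 71, valid modulo lcm(45, 18) = 90: x ≡ 71 (mod 90).
Verify: 71 mod 15 = 11, 71 mod 9 = 8, 71 mod 18 = 17.

x ≡ 71 (mod 90).


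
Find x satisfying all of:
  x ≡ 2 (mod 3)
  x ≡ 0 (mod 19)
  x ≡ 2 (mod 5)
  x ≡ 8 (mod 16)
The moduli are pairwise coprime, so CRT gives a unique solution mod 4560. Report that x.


Product of moduli M = 3 · 19 · 5 · 16 = 4560.
Merge one congruence at a time:
  Start: x ≡ 2 (mod 3).
  Combine with x ≡ 0 (mod 19); new modulus lcm = 57.
    Write x = 2 + 3·t and substitute into x ≡ 0 (mod 19): 3·t ≡ 0 − 2 = -2 (mod 19).
    Reduce coefficients mod 19: 3·t ≡ 17 (mod 19).
    The inverse of 3 mod 19 is 13 (since 3·13 = 39 = 2·19 + 1), so t ≡ 13·17 = 221 ≡ 12 (mod 19).
    Then x = 2 + 3·12 = 38, valid modulo lcm(3, 19) = 57: x ≡ 38 (mod 57).
  Combine with x ≡ 2 (mod 5); new modulus lcm = 285.
    Write x = 38 + 57·t and substitute into x ≡ 2 (mod 5): 57·t ≡ 2 − 38 = -36 (mod 5).
    Reduce coefficients mod 5: 2·t ≡ 4 (mod 5).
    The inverse of 2 mod 5 is 3 (since 2·3 = 6 = 1·5 + 1), so t ≡ 3·4 = 12 ≡ 2 (mod 5).
    Then x = 38 + 57·2 = 152, valid modulo lcm(57, 5) = 285: x ≡ 152 (mod 285).
  Combine with x ≡ 8 (mod 16); new modulus lcm = 4560.
    Write x = 152 + 285·t and substitute into x ≡ 8 (mod 16): 285·t ≡ 8 − 152 = -144 (mod 16).
    Reduce coefficients mod 16: 13·t ≡ 0 (mod 16).
    The inverse of 13 mod 16 is 5 (since 13·5 = 65 = 4·16 + 1), so t ≡ 5·0 = 0 ≡ 0 (mod 16).
    Then x = 152 + 285·0 = 152, valid modulo lcm(285, 16) = 4560: x ≡ 152 (mod 4560).
Verify against each original: 152 mod 3 = 2, 152 mod 19 = 0, 152 mod 5 = 2, 152 mod 16 = 8.

x ≡ 152 (mod 4560).
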